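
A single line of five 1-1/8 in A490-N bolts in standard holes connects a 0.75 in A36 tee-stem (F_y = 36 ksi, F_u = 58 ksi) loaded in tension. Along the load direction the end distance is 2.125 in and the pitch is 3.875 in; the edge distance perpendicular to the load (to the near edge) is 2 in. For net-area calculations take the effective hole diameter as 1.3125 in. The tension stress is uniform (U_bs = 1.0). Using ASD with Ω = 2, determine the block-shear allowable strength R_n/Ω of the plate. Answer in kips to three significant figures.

172 kips

Shear plane L_v = 2.125 + 4·3.875 = 17.62 in; A_gv = 17.62 × 0.75 = 13.22 in².
A_nv = (17.62 − 4.5·1.3125) × 0.75 = 8.789 in².
A_nt = (2 − 0.5·1.3125) × 0.75 = 1.008 in².
0.6 F_u A_nv = 305.9 kips; 0.6 F_y A_gv = 285.5 kips → shear yielding governs the shear term.
R_n = 285.5 + 1.0 × 58 × 1.008 = 344 kips.
Allowable strength R_n/Ω = 344 / 2 = 172 kips.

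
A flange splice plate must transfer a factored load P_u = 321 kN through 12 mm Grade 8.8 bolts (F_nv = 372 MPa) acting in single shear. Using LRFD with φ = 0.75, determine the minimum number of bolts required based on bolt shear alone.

11 bolts

A_b = π·12²/4 = 113.1 mm².
Per-bolt design strength φR_n = 0.75 × 372 × 113.1 × 1 / 1000 = 31.55 kN.
n ≥ 321 / 31.55 = 10.17 → use 11 bolts.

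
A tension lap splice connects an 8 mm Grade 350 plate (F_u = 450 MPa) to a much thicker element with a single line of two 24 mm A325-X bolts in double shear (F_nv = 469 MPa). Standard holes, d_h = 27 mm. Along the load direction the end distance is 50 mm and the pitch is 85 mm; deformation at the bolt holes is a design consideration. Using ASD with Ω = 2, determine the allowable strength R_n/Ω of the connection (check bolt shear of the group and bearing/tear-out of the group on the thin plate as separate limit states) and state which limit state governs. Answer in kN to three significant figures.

Bolt shear: A_b = π·24²/4 = 452.4 mm²; R_n = 469 × 452.4 × 2 × 2 / 1000 = 848.7 kN → 848.7 / 2 = 424 kN.
Bearing (1.2 l_c t F_u ≤ 2.4 d t F_u): upper limit = 2.4·24·8·450 / 1000 = 207.4 kN.
  Edge l_c = 50 − 27/2 = 36.5 → r_n = 157.7 kN; interior l_c = 85 − 27 = 58 → r_n = 207.4 kN.
  R_n,bearing = 1·157.7 + 1·207.4 = 365 kN → 365 / 2 = 183 kN.
Bearing governs: 183 kN.

183 kN (bearing governs)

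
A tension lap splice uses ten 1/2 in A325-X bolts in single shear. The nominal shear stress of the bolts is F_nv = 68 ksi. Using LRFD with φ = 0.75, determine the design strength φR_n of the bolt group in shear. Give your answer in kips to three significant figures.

A_b = π × 0.5² / 4 = 0.1963 in².
R_n = F_nv · A_b · n · n_s = 68 × 0.1963 × 10 × 1 = 133.5 kips.
Design strength φR_n = 0.75 × 133.5 = 100 kips.

100 kips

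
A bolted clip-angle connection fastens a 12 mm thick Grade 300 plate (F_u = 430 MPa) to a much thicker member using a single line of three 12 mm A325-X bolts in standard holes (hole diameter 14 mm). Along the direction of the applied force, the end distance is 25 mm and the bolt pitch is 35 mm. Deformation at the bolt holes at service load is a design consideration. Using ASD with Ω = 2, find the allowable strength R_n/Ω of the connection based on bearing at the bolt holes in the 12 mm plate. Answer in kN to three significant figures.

Per bolt r_n = 1.2 l_c t F_u ≤ 2.4 d t F_u; upper limit = 2.4 × 12 × 12 × 430 / 1000 = 148.6 kN.
Edge bolt: l_c = 25 − 14/2 = 18 mm → 1.2 × 18 × 12 × 430 / 1000 = 111.5 → r_n = 111.5 kN.
Interior bolts: l_c = 35 − 14 = 21 mm → 1.2 × 21 × 12 × 430 / 1000 = 130 → r_n = 130 kN.
R_n = 1 × 111.5 + 2 × 130 = 371.5 kN.
Allowable strength R_n/Ω = 371.5 / 2 = 186 kN.

186 kN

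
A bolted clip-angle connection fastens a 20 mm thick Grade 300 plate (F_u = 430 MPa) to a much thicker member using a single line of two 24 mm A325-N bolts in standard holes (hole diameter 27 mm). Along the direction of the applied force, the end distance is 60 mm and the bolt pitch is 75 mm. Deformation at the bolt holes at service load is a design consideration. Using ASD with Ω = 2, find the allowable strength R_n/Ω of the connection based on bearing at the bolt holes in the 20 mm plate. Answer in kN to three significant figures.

Per bolt r_n = 1.2 l_c t F_u ≤ 2.4 d t F_u; upper limit = 2.4 × 24 × 20 × 430 / 1000 = 495.4 kN.
Edge bolt: l_c = 60 − 27/2 = 46.5 mm → 1.2 × 46.5 × 20 × 430 / 1000 = 479.9 → r_n = 479.9 kN.
Interior bolts: l_c = 75 − 27 = 48 mm → 1.2 × 48 × 20 × 430 / 1000 = 495.4 → r_n = 495.4 kN.
R_n = 1 × 479.9 + 1 × 495.4 = 975.2 kN.
Allowable strength R_n/Ω = 975.2 / 2 = 488 kN.

488 kN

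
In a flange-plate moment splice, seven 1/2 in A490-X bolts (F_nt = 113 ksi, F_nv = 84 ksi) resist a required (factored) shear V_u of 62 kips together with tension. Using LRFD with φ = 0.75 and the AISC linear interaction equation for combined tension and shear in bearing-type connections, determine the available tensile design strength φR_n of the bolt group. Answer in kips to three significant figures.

68 kips

A_b = π·0.5²/4 = 0.1963 in²; f_rv = 62 / (7 × 0.1963) = 45.11 ksi.
F'_nt = 1.3 F_nt − (F_nt / φF_nv) f_rv = 1.3·113 − (113/(0.75·84))·45.11 = 65.99 ksi, capped at F_nt → F'_nt = 65.99 ksi.
R_n = F'_nt · A_b · n = 65.99 × 0.1963 × 7 = 90.7 kips.
Design strength φR_n = 0.75 × 90.7 = 68 kips.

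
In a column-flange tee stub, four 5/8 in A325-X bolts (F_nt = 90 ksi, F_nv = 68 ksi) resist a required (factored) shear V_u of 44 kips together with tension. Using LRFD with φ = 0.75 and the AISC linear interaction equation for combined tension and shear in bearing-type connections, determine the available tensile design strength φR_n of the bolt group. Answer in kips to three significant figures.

49.5 kips

A_b = π·0.625²/4 = 0.3068 in²; f_rv = 44 / (4 × 0.3068) = 35.85 ksi.
F'_nt = 1.3 F_nt − (F_nt / φF_nv) f_rv = 1.3·90 − (90/(0.75·68))·35.85 = 53.73 ksi, capped at F_nt → F'_nt = 53.73 ksi.
R_n = F'_nt · A_b · n = 53.73 × 0.3068 × 4 = 65.93 kips.
Design strength φR_n = 0.75 × 65.93 = 49.5 kips.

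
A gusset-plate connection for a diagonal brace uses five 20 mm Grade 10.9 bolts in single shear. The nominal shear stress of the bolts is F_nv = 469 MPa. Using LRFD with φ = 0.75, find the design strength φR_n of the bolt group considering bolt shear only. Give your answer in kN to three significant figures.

A_b = π × 20² / 4 = 314.2 mm².
R_n = F_nv · A_b · n · n_s = 469 × 314.2 × 5 × 1 / 1000 = 736.7 kN.
Design strength φR_n = 0.75 × 736.7 = 553 kN.

553 kN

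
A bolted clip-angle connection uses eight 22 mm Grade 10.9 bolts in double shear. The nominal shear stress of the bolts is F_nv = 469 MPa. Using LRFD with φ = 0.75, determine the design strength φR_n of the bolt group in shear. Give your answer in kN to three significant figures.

A_b = π × 22² / 4 = 380.1 mm².
R_n = F_nv · A_b · n · n_s = 469 × 380.1 × 8 × 2 / 1000 = 2853 kN.
Design strength φR_n = 0.75 × 2853 = 2140 kN.

2140 kN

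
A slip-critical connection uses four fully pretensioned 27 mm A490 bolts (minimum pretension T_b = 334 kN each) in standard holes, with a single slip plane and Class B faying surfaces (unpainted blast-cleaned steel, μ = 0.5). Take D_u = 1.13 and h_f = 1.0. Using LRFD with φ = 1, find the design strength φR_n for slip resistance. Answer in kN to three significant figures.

R_n = μ · D_u · h_f · T_b · n_s · n_b = 0.5 × 1.13 × 1.0 × 334 × 1 × 4 = 754.8 kN.
Design strength φR_n = 1 × 754.8 = 755 kN.

755 kN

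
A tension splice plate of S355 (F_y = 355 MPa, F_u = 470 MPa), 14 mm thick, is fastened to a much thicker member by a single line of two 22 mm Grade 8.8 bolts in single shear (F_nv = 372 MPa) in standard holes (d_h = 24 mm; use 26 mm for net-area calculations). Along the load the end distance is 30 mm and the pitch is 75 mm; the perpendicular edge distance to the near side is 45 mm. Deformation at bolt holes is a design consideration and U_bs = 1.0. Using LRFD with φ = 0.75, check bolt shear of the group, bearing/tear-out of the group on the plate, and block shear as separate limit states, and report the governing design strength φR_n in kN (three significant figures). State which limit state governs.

Bolt shear: A_b = π·22²/4 = 380.1 mm²; R_n = 372 × 380.1 × 2 × 1 / 1000 = 282.8 kN → 0.75 × 282.8 = 212 kN.
Bearing: edge l_c = 18, r_n = 142.1 kN; interior l_c = 51, r_n = 347.4 kN; R_n = 142.1 + 1·347.4 = 489.6 kN → 367 kN.
Block shear: A_gv = 1470, A_nv = 924, A_nt = 448 mm²; R_n = min(0.6F_uA_nv, 0.6F_yA_gv) + U_bs·F_u·A_nt = 471.1 kN → 353 kN.
Bolt shear governs: 212 kN.

212 kN (bolt shear governs)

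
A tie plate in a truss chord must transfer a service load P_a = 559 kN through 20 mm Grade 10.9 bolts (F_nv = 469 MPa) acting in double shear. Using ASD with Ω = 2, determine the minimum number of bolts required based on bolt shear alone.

A_b = π·20²/4 = 314.2 mm².
Per-bolt allowable strength R_n/Ω = 469 × 314.2 × 2 / 1000 / 2 = 147.3 kN.
n ≥ 559 / 147.3 = 3.794 → use 4 bolts.

4 bolts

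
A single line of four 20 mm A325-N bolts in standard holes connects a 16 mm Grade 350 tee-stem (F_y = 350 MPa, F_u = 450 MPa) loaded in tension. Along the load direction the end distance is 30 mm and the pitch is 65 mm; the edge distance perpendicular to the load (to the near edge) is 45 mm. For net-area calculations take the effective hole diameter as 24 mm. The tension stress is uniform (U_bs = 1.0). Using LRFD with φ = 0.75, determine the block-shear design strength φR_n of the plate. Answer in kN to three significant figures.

635 kN

Shear plane L_v = 30 + 3·65 = 225 mm; A_gv = 225 × 16 = 3600 mm².
A_nv = (225 − 3.5·24) × 16 = 2256 mm².
A_nt = (45 − 0.5·24) × 16 = 528 mm².
0.6 F_u A_nv = 609.1 kN; 0.6 F_y A_gv = 756 kN → shear rupture governs the shear term.
R_n = 609.1 + 1.0 × 450 × 528 / 1000 = 846.7 kN.
Design strength φR_n = 0.75 × 846.7 = 635 kN.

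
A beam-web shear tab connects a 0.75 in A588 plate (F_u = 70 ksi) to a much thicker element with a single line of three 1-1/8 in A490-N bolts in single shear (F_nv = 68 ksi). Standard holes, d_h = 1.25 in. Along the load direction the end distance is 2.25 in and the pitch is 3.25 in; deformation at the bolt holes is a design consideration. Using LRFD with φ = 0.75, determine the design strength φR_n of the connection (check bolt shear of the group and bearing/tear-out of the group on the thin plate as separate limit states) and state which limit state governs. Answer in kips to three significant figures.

Bolt shear: A_b = π·1.125²/4 = 0.994 in²; R_n = 68 × 0.994 × 3 × 1 = 202.8 kips → 0.75 × 202.8 = 152 kips.
Bearing (1.2 l_c t F_u ≤ 2.4 d t F_u): upper limit = 2.4·1.125·0.75·70 = 141.8 kips.
  Edge l_c = 2.25 − 1.25/2 = 1.625 → r_n = 102.4 kips; interior l_c = 3.25 − 1.25 = 2 → r_n = 126 kips.
  R_n,bearing = 1·102.4 + 2·126 = 354.4 kips → 0.75 × 354.4 = 266 kips.
Bolt shear governs: 152 kips.

152 kips (bolt shear governs)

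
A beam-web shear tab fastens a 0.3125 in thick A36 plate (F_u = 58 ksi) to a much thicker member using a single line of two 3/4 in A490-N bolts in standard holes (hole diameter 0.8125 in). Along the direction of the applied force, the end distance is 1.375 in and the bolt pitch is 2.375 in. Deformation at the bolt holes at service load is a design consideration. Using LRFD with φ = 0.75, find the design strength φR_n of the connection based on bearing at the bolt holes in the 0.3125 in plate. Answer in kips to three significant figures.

40.3 kips

Per bolt r_n = 1.2 l_c t F_u ≤ 2.4 d t F_u; upper limit = 2.4 × 0.75 × 0.3125 × 58 = 32.62 kips.
Edge bolt: l_c = 1.375 − 0.8125/2 = 0.9688 in → 1.2 × 0.9688 × 0.3125 × 58 = 21.07 → r_n = 21.07 kips.
Interior bolts: l_c = 2.375 − 0.8125 = 1.562 in → 1.2 × 1.562 × 0.3125 × 58 = 33.98 → r_n = 32.62 kips.
R_n = 1 × 21.07 + 1 × 32.62 = 53.7 kips.
Design strength φR_n = 0.75 × 53.7 = 40.3 kips.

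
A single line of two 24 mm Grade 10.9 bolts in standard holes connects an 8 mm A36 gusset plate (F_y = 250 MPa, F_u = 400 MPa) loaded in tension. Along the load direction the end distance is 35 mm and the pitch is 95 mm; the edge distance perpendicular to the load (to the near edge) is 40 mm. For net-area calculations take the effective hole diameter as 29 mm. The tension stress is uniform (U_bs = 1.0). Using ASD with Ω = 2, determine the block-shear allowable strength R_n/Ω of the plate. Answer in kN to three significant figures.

Shear plane L_v = 35 + 1·95 = 130 mm; A_gv = 130 × 8 = 1040 mm².
A_nv = (130 − 1.5·29) × 8 = 692 mm².
A_nt = (40 − 0.5·29) × 8 = 204 mm².
0.6 F_u A_nv = 166.1 kN; 0.6 F_y A_gv = 156 kN → shear yielding governs the shear term.
R_n = 156 + 1.0 × 400 × 204 / 1000 = 237.6 kN.
Allowable strength R_n/Ω = 237.6 / 2 = 119 kN.

119 kN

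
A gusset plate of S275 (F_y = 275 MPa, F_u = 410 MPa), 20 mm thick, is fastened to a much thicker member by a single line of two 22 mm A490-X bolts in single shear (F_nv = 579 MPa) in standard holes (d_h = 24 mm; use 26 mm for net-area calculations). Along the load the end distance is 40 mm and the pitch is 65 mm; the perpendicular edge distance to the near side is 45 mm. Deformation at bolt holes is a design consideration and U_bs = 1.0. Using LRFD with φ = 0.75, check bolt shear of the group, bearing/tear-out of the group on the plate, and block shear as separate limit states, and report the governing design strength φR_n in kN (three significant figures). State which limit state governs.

Bolt shear: A_b = π·22²/4 = 380.1 mm²; R_n = 579 × 380.1 × 2 × 1 / 1000 = 440.2 kN → 0.75 × 440.2 = 330 kN.
Bearing: edge l_c = 28, r_n = 275.5 kN; interior l_c = 41, r_n = 403.4 kN; R_n = 275.5 + 1·403.4 = 679 kN → 509 kN.
Block shear: A_gv = 2100, A_nv = 1320, A_nt = 640 mm²; R_n = min(0.6F_uA_nv, 0.6F_yA_gv) + U_bs·F_u·A_nt = 587.1 kN → 440 kN.
Bolt shear governs: 330 kN.

330 kN (bolt shear governs)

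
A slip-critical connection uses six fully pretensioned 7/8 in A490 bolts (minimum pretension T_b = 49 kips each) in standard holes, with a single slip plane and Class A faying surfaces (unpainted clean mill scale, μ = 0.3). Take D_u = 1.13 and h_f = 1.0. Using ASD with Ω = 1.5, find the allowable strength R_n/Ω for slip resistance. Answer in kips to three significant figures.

R_n = μ · D_u · h_f · T_b · n_s · n_b = 0.3 × 1.13 × 1.0 × 49 × 1 × 6 = 99.67 kips.
Allowable strength R_n/Ω = 99.67 / 1.5 = 66.4 kips.

66.4 kips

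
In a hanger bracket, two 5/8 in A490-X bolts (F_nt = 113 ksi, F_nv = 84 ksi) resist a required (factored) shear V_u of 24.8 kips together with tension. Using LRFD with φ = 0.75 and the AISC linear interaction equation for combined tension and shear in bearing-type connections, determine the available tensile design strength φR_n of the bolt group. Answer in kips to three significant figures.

A_b = π·0.625²/4 = 0.3068 in²; f_rv = 24.8 / (2 × 0.3068) = 40.42 ksi.
F'_nt = 1.3 F_nt − (F_nt / φF_nv) f_rv = 1.3·113 − (113/(0.75·84))·40.42 = 74.4 ksi, capped at F_nt → F'_nt = 74.4 ksi.
R_n = F'_nt · A_b · n = 74.4 × 0.3068 × 2 = 45.65 kips.
Design strength φR_n = 0.75 × 45.65 = 34.2 kips.

34.2 kips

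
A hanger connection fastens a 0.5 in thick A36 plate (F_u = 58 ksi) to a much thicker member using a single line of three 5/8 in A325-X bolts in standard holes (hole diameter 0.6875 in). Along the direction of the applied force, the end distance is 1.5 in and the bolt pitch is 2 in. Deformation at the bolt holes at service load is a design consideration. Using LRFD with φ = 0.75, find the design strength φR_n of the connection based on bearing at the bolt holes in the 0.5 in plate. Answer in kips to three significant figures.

95.4 kips

Per bolt r_n = 1.2 l_c t F_u ≤ 2.4 d t F_u; upper limit = 2.4 × 0.625 × 0.5 × 58 = 43.5 kips.
Edge bolt: l_c = 1.5 − 0.6875/2 = 1.156 in → 1.2 × 1.156 × 0.5 × 58 = 40.24 → r_n = 40.24 kips.
Interior bolts: l_c = 2 − 0.6875 = 1.312 in → 1.2 × 1.312 × 0.5 × 58 = 45.67 → r_n = 43.5 kips.
R_n = 1 × 40.24 + 2 × 43.5 = 127.2 kips.
Design strength φR_n = 0.75 × 127.2 = 95.4 kips.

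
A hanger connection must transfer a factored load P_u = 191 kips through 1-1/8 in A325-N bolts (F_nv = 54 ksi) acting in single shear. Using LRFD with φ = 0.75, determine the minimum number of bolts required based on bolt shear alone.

A_b = π·1.125²/4 = 0.994 in².
Per-bolt design strength φR_n = 0.75 × 54 × 0.994 × 1 = 40.26 kips.
n ≥ 191 / 40.26 = 4.744 → use 5 bolts.

5 bolts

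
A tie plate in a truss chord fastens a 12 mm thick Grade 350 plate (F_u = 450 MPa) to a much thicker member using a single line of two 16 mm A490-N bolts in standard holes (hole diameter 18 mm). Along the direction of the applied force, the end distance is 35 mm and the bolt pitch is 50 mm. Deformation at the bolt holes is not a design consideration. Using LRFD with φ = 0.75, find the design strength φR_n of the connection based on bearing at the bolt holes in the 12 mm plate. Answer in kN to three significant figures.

352 kN

Per bolt r_n = 1.5 l_c t F_u ≤ 3.0 d t F_u; upper limit = 3.0 × 16 × 12 × 450 / 1000 = 259.2 kN.
Edge bolt: l_c = 35 − 18/2 = 26 mm → 1.5 × 26 × 12 × 450 / 1000 = 210.6 → r_n = 210.6 kN.
Interior bolts: l_c = 50 − 18 = 32 mm → 1.5 × 32 × 12 × 450 / 1000 = 259.2 → r_n = 259.2 kN.
R_n = 1 × 210.6 + 1 × 259.2 = 469.8 kN.
Design strength φR_n = 0.75 × 469.8 = 352 kN.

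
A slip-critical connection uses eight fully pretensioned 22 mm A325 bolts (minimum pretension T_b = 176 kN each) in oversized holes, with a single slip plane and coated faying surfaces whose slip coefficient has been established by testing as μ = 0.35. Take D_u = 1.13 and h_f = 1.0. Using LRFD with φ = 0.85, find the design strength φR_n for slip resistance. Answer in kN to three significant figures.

473 kN

R_n = μ · D_u · h_f · T_b · n_s · n_b = 0.35 × 1.13 × 1.0 × 176 × 1 × 8 = 556.9 kN.
Design strength φR_n = 0.85 × 556.9 = 473 kN.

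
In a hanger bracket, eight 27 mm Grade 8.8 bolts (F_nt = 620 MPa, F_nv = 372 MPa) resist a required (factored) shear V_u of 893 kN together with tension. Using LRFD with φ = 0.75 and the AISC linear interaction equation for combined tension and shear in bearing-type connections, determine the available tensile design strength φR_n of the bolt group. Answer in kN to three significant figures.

A_b = π·27²/4 = 572.6 mm²; f_rv = 893 × 1000 / (8 × 572.6) = 195 MPa.
F'_nt = 1.3 F_nt − (F_nt / φF_nv) f_rv = 1.3·620 − (620/(0.75·372))·195 = 372.8 MPa, capped at F_nt → F'_nt = 372.8 MPa.
R_n = F'_nt · A_b · n = 372.8 × 572.6 × 8 / 1000 = 1707 kN.
Design strength φR_n = 0.75 × 1707 = 1280 kN.

1280 kN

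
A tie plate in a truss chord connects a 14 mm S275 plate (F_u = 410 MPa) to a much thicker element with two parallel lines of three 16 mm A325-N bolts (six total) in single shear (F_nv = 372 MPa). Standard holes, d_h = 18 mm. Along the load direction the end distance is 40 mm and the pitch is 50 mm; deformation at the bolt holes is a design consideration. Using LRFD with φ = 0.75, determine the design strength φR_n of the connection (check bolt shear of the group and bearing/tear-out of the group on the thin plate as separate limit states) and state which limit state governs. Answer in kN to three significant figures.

337 kN (bolt shear governs)

Bolt shear: A_b = π·16²/4 = 201.1 mm²; R_n = 372 × 201.1 × 6 × 1 / 1000 = 448.8 kN → 0.75 × 448.8 = 337 kN.
Bearing (1.2 l_c t F_u ≤ 2.4 d t F_u): upper limit = 2.4·16·14·410 / 1000 = 220.4 kN.
  Edge l_c = 40 − 18/2 = 31 → r_n = 213.5 kN; interior l_c = 50 − 18 = 32 → r_n = 220.4 kN.
  R_n,bearing = 2·213.5 + 4·220.4 = 1309 kN → 0.75 × 1309 = 982 kN.
Bolt shear governs: 337 kN.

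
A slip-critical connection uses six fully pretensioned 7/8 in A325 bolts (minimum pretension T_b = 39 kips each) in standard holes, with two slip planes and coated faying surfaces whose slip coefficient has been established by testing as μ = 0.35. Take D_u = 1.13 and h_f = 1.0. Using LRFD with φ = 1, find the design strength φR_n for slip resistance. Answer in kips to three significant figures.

R_n = μ · D_u · h_f · T_b · n_s · n_b = 0.35 × 1.13 × 1.0 × 39 × 2 × 6 = 185.1 kips.
Design strength φR_n = 1 × 185.1 = 185 kips.

185 kips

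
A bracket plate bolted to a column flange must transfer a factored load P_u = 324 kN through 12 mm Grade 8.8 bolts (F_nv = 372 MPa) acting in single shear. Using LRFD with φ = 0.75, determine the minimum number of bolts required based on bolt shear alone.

11 bolts

A_b = π·12²/4 = 113.1 mm².
Per-bolt design strength φR_n = 0.75 × 372 × 113.1 × 1 / 1000 = 31.55 kN.
n ≥ 324 / 31.55 = 10.27 → use 11 bolts.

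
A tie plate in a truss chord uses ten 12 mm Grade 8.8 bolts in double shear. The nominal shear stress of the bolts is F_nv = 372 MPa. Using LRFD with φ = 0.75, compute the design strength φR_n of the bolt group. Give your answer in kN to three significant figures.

631 kN

A_b = π × 12² / 4 = 113.1 mm².
R_n = F_nv · A_b · n · n_s = 372 × 113.1 × 10 × 2 / 1000 = 841.4 kN.
Design strength φR_n = 0.75 × 841.4 = 631 kN.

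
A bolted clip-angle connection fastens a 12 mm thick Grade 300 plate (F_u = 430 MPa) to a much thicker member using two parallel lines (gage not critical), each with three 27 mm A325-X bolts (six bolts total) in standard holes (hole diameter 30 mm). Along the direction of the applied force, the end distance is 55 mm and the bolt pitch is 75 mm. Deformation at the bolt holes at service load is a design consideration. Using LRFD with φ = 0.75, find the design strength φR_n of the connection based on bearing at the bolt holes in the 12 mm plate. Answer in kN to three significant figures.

1210 kN

Per bolt r_n = 1.2 l_c t F_u ≤ 2.4 d t F_u; upper limit = 2.4 × 27 × 12 × 430 / 1000 = 334.4 kN.
Edge bolt: l_c = 55 − 30/2 = 40 mm → 1.2 × 40 × 12 × 430 / 1000 = 247.7 → r_n = 247.7 kN.
Interior bolts: l_c = 75 − 30 = 45 mm → 1.2 × 45 × 12 × 430 / 1000 = 278.6 → r_n = 278.6 kN.
R_n = 2 × 247.7 + 4 × 278.6 = 1610 kN.
Design strength φR_n = 0.75 × 1610 = 1210 kN.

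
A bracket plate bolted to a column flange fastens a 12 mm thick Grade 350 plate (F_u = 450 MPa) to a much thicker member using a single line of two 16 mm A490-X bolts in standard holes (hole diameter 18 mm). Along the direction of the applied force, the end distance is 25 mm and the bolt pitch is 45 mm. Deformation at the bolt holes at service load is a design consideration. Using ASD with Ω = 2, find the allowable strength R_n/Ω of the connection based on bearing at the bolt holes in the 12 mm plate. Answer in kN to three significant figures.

139 kN

Per bolt r_n = 1.2 l_c t F_u ≤ 2.4 d t F_u; upper limit = 2.4 × 16 × 12 × 450 / 1000 = 207.4 kN.
Edge bolt: l_c = 25 − 18/2 = 16 mm → 1.2 × 16 × 12 × 450 / 1000 = 103.7 → r_n = 103.7 kN.
Interior bolts: l_c = 45 − 18 = 27 mm → 1.2 × 27 × 12 × 450 / 1000 = 175 → r_n = 175 kN.
R_n = 1 × 103.7 + 1 × 175 = 278.6 kN.
Allowable strength R_n/Ω = 278.6 / 2 = 139 kN.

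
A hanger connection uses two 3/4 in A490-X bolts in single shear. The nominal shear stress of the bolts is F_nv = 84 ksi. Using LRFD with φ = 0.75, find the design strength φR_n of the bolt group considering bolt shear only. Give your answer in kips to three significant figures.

55.7 kips

A_b = π × 0.75² / 4 = 0.4418 in².
R_n = F_nv · A_b · n · n_s = 84 × 0.4418 × 2 × 1 = 74.22 kips.
Design strength φR_n = 0.75 × 74.22 = 55.7 kips.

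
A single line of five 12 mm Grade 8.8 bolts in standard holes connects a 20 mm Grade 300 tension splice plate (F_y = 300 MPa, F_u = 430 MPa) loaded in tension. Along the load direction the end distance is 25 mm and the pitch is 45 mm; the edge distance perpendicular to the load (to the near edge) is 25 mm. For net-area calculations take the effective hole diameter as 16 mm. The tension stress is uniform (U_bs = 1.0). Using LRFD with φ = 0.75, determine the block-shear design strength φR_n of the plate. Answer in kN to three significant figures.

Shear plane L_v = 25 + 4·45 = 205 mm; A_gv = 205 × 20 = 4100 mm².
A_nv = (205 − 4.5·16) × 20 = 2660 mm².
A_nt = (25 − 0.5·16) × 20 = 340 mm².
0.6 F_u A_nv = 686.3 kN; 0.6 F_y A_gv = 738 kN → shear rupture governs the shear term.
R_n = 686.3 + 1.0 × 430 × 340 / 1000 = 832.5 kN.
Design strength φR_n = 0.75 × 832.5 = 624 kN.

624 kN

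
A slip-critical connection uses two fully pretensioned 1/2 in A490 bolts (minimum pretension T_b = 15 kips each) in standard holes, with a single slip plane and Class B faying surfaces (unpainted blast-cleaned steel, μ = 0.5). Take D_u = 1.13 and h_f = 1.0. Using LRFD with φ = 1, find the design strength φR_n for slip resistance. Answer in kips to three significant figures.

16.9 kips

R_n = μ · D_u · h_f · T_b · n_s · n_b = 0.5 × 1.13 × 1.0 × 15 × 1 × 2 = 16.95 kips.
Design strength φR_n = 1 × 16.95 = 16.9 kips.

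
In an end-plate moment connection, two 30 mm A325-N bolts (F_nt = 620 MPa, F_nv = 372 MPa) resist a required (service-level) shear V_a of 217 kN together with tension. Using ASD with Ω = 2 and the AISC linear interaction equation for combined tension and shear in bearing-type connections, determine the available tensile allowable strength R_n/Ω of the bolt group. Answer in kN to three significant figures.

208 kN

A_b = π·30²/4 = 706.9 mm²; f_rv = 217 × 1000 / (2 × 706.9) = 153.5 MPa.
F'_nt = 1.3 F_nt − (Ω F_nt / F_nv) f_rv = 1.3·620 − (2·620/372)·153.5 = 294.3 MPa, capped at F_nt → F'_nt = 294.3 MPa.
R_n = F'_nt · A_b · n = 294.3 × 706.9 × 2 / 1000 = 416.1 kN.
Allowable strength R_n/Ω = 416.1 / 2 = 208 kN.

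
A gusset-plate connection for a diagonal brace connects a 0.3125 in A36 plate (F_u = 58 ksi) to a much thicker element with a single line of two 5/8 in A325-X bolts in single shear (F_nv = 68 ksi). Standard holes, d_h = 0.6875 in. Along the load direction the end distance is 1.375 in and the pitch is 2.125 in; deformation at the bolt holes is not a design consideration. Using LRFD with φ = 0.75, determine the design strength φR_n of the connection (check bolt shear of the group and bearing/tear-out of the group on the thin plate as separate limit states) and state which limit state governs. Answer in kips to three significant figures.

31.3 kips (bolt shear governs)

Bolt shear: A_b = π·0.625²/4 = 0.3068 in²; R_n = 68 × 0.3068 × 2 × 1 = 41.72 kips → 0.75 × 41.72 = 31.3 kips.
Bearing (1.5 l_c t F_u ≤ 3.0 d t F_u): upper limit = 3.0·0.625·0.3125·58 = 33.98 kips.
  Edge l_c = 1.375 − 0.6875/2 = 1.031 → r_n = 28.04 kips; interior l_c = 2.125 − 0.6875 = 1.438 → r_n = 33.98 kips.
  R_n,bearing = 1·28.04 + 1·33.98 = 62.02 kips → 0.75 × 62.02 = 46.5 kips.
Bolt shear governs: 31.3 kips.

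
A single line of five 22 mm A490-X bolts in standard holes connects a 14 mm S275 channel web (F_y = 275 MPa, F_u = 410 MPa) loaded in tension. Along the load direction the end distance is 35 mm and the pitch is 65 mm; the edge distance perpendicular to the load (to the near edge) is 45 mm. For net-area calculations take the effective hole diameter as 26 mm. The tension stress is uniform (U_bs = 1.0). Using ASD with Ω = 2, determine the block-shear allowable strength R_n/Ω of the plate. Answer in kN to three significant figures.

Shear plane L_v = 35 + 4·65 = 295 mm; A_gv = 295 × 14 = 4130 mm².
A_nv = (295 − 4.5·26) × 14 = 2492 mm².
A_nt = (45 − 0.5·26) × 14 = 448 mm².
0.6 F_u A_nv = 613 kN; 0.6 F_y A_gv = 681.5 kN → shear rupture governs the shear term.
R_n = 613 + 1.0 × 410 × 448 / 1000 = 796.7 kN.
Allowable strength R_n/Ω = 796.7 / 2 = 398 kN.

398 kN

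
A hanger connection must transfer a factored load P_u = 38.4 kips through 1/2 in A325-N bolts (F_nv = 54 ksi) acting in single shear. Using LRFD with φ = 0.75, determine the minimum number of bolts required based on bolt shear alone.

A_b = π·0.5²/4 = 0.1963 in².
Per-bolt design strength φR_n = 0.75 × 54 × 0.1963 × 1 = 7.952 kips.
n ≥ 38.4 / 7.952 = 4.829 → use 5 bolts.

5 bolts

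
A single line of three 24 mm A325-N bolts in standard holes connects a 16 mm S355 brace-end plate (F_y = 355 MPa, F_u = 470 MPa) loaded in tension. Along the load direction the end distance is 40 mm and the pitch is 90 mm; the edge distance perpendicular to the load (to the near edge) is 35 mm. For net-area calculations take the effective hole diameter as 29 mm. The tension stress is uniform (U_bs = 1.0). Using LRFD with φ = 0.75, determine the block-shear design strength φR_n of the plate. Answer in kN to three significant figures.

Shear plane L_v = 40 + 2·90 = 220 mm; A_gv = 220 × 16 = 3520 mm².
A_nv = (220 − 2.5·29) × 16 = 2360 mm².
A_nt = (35 − 0.5·29) × 16 = 328 mm².
0.6 F_u A_nv = 665.5 kN; 0.6 F_y A_gv = 749.8 kN → shear rupture governs the shear term.
R_n = 665.5 + 1.0 × 470 × 328 / 1000 = 819.7 kN.
Design strength φR_n = 0.75 × 819.7 = 615 kN.

615 kN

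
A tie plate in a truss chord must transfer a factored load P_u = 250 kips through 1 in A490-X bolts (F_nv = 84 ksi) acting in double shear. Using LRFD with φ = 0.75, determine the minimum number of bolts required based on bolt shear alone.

A_b = π·1²/4 = 0.7854 in².
Per-bolt design strength φR_n = 0.75 × 84 × 0.7854 × 2 = 98.96 kips.
n ≥ 250 / 98.96 = 2.526 → use 3 bolts.

3 bolts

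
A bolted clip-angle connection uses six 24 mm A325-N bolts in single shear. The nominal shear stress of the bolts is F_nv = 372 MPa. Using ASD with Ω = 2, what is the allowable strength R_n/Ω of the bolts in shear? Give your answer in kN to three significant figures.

A_b = π × 24² / 4 = 452.4 mm².
R_n = F_nv · A_b · n · n_s = 372 × 452.4 × 6 × 1 / 1000 = 1010 kN.
Allowable strength R_n/Ω = 1010 / 2 = 505 kN.

505 kN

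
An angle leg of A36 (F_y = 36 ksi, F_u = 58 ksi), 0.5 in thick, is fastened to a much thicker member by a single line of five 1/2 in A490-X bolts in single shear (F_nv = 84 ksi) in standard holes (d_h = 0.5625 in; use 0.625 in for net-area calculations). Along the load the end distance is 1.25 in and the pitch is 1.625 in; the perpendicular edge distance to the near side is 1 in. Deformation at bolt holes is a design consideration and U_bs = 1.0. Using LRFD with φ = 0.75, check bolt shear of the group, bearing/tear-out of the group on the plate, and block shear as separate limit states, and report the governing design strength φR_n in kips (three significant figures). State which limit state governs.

Bolt shear: A_b = π·0.5²/4 = 0.1963 in²; R_n = 84 × 0.1963 × 5 × 1 = 82.47 kips → 0.75 × 82.47 = 61.9 kips.
Bearing: edge l_c = 0.9688, r_n = 33.71 kips; interior l_c = 1.062, r_n = 34.8 kips; R_n = 33.71 + 4·34.8 = 172.9 kips → 130 kips.
Block shear: A_gv = 3.875, A_nv = 2.469, A_nt = 0.3438 in²; R_n = min(0.6F_uA_nv, 0.6F_yA_gv) + U_bs·F_u·A_nt = 103.6 kips → 77.7 kips.
Bolt shear governs: 61.9 kips.

61.9 kips (bolt shear governs)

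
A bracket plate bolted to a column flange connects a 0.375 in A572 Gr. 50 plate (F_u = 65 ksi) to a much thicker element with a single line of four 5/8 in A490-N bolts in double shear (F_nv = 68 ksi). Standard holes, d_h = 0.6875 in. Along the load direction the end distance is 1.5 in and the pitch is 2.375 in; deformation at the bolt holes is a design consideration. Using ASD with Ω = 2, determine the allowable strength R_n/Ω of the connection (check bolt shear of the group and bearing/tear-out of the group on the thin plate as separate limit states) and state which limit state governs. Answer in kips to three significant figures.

Bolt shear: A_b = π·0.625²/4 = 0.3068 in²; R_n = 68 × 0.3068 × 4 × 2 = 166.9 kips → 166.9 / 2 = 83.4 kips.
Bearing (1.2 l_c t F_u ≤ 2.4 d t F_u): upper limit = 2.4·0.625·0.375·65 = 36.56 kips.
  Edge l_c = 1.5 − 0.6875/2 = 1.156 → r_n = 33.82 kips; interior l_c = 2.375 − 0.6875 = 1.688 → r_n = 36.56 kips.
  R_n,bearing = 1·33.82 + 3·36.56 = 143.5 kips → 143.5 / 2 = 71.8 kips.
Bearing governs: 71.8 kips.

71.8 kips (bearing governs)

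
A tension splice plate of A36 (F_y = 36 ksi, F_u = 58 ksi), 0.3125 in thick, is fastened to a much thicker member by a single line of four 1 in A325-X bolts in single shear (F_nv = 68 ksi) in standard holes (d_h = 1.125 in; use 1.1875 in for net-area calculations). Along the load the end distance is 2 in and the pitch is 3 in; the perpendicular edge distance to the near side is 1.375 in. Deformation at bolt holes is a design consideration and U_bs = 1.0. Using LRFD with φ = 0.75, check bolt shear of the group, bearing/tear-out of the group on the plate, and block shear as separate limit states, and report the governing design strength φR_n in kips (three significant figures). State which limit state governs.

66.3 kips (block shear governs)

Bolt shear: A_b = π·1²/4 = 0.7854 in²; R_n = 68 × 0.7854 × 4 × 1 = 213.6 kips → 0.75 × 213.6 = 160 kips.
Bearing: edge l_c = 1.438, r_n = 31.27 kips; interior l_c = 1.875, r_n = 40.78 kips; R_n = 31.27 + 3·40.78 = 153.6 kips → 115 kips.
Block shear: A_gv = 3.438, A_nv = 2.139, A_nt = 0.2441 in²; R_n = min(0.6F_uA_nv, 0.6F_yA_gv) + U_bs·F_u·A_nt = 88.41 kips → 66.3 kips.
Block shear governs: 66.3 kips.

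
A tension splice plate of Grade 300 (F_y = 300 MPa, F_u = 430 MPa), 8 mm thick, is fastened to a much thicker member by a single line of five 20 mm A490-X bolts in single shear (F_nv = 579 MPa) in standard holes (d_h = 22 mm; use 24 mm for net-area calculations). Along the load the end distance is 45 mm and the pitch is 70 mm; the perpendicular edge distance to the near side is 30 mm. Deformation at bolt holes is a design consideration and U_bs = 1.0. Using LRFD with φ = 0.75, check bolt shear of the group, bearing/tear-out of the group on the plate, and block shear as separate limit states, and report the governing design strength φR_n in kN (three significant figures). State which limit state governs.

382 kN (block shear governs)

Bolt shear: A_b = π·20²/4 = 314.2 mm²; R_n = 579 × 314.2 × 5 × 1 / 1000 = 909.5 kN → 0.75 × 909.5 = 682 kN.
Bearing: edge l_c = 34, r_n = 140.4 kN; interior l_c = 48, r_n = 165.1 kN; R_n = 140.4 + 4·165.1 = 800.8 kN → 601 kN.
Block shear: A_gv = 2600, A_nv = 1736, A_nt = 144 mm²; R_n = min(0.6F_uA_nv, 0.6F_yA_gv) + U_bs·F_u·A_nt = 509.8 kN → 382 kN.
Block shear governs: 382 kN.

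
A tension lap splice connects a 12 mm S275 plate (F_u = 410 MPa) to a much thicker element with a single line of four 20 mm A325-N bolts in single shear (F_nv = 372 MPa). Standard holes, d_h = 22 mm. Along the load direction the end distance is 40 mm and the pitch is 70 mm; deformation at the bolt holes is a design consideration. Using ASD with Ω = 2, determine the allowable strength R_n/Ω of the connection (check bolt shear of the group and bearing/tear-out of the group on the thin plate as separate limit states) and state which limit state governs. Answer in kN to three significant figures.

Bolt shear: A_b = π·20²/4 = 314.2 mm²; R_n = 372 × 314.2 × 4 × 1 / 1000 = 467.5 kN → 467.5 / 2 = 234 kN.
Bearing (1.2 l_c t F_u ≤ 2.4 d t F_u): upper limit = 2.4·20·12·410 / 1000 = 236.2 kN.
  Edge l_c = 40 − 22/2 = 29 → r_n = 171.2 kN; interior l_c = 70 − 22 = 48 → r_n = 236.2 kN.
  R_n,bearing = 1·171.2 + 3·236.2 = 879.7 kN → 879.7 / 2 = 440 kN.
Bolt shear governs: 234 kN.

234 kN (bolt shear governs)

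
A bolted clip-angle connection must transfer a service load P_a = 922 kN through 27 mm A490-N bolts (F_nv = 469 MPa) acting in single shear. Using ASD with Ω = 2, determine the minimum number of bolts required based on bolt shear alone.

A_b = π·27²/4 = 572.6 mm².
Per-bolt allowable strength R_n/Ω = 469 × 572.6 × 1 / 1000 / 2 = 134.3 kN.
n ≥ 922 / 134.3 = 6.867 → use 7 bolts.

7 bolts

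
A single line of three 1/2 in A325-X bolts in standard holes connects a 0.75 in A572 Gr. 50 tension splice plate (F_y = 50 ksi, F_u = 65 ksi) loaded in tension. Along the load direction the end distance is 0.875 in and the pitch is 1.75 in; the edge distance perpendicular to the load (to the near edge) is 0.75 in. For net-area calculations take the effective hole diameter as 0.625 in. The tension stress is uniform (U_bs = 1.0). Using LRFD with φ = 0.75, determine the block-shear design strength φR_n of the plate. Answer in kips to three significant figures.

77.7 kips

Shear plane L_v = 0.875 + 2·1.75 = 4.375 in; A_gv = 4.375 × 0.75 = 3.281 in².
A_nv = (4.375 − 2.5·0.625) × 0.75 = 2.109 in².
A_nt = (0.75 − 0.5·0.625) × 0.75 = 0.3281 in².
0.6 F_u A_nv = 82.27 kips; 0.6 F_y A_gv = 98.44 kips → shear rupture governs the shear term.
R_n = 82.27 + 1.0 × 65 × 0.3281 = 103.6 kips.
Design strength φR_n = 0.75 × 103.6 = 77.7 kips.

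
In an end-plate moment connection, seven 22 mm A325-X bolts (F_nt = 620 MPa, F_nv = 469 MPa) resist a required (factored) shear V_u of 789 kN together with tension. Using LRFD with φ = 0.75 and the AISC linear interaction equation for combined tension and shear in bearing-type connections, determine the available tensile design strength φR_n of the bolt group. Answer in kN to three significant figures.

566 kN

A_b = π·22²/4 = 380.1 mm²; f_rv = 789 × 1000 / (7 × 380.1) = 296.5 MPa.
F'_nt = 1.3 F_nt − (F_nt / φF_nv) f_rv = 1.3·620 − (620/(0.75·469))·296.5 = 283.4 MPa, capped at F_nt → F'_nt = 283.4 MPa.
R_n = F'_nt · A_b · n = 283.4 × 380.1 × 7 / 1000 = 754 kN.
Design strength φR_n = 0.75 × 754 = 566 kN.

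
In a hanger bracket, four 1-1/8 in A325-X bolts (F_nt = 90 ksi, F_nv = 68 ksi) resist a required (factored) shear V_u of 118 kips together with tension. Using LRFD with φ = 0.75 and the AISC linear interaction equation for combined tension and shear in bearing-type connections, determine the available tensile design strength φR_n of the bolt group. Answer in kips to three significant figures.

A_b = π·1.125²/4 = 0.994 in²; f_rv = 118 / (4 × 0.994) = 29.68 ksi.
F'_nt = 1.3 F_nt − (F_nt / φF_nv) f_rv = 1.3·90 − (90/(0.75·68))·29.68 = 64.63 ksi, capped at F_nt → F'_nt = 64.63 ksi.
R_n = F'_nt · A_b · n = 64.63 × 0.994 × 4 = 257 kips.
Design strength φR_n = 0.75 × 257 = 193 kips.

193 kips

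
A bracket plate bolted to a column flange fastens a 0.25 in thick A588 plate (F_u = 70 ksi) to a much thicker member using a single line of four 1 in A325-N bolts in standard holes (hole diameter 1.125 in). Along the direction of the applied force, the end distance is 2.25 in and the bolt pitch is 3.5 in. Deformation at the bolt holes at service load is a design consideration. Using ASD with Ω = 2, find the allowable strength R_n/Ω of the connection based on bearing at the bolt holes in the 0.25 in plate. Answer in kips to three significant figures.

80.7 kips

Per bolt r_n = 1.2 l_c t F_u ≤ 2.4 d t F_u; upper limit = 2.4 × 1 × 0.25 × 70 = 42 kips.
Edge bolt: l_c = 2.25 − 1.125/2 = 1.688 in → 1.2 × 1.688 × 0.25 × 70 = 35.44 → r_n = 35.44 kips.
Interior bolts: l_c = 3.5 − 1.125 = 2.375 in → 1.2 × 2.375 × 0.25 × 70 = 49.88 → r_n = 42 kips.
R_n = 1 × 35.44 + 3 × 42 = 161.4 kips.
Allowable strength R_n/Ω = 161.4 / 2 = 80.7 kips.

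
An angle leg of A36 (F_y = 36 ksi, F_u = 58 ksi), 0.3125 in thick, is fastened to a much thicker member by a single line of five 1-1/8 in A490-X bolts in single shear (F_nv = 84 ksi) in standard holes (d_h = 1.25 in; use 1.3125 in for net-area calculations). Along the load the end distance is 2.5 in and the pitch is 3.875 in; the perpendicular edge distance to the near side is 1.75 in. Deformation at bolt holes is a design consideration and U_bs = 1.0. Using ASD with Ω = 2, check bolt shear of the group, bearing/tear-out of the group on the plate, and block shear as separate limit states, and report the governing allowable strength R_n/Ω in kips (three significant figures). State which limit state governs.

70.7 kips (block shear governs)

Bolt shear: A_b = π·1.125²/4 = 0.994 in²; R_n = 84 × 0.994 × 5 × 1 = 417.5 kips → 417.5 / 2 = 209 kips.
Bearing: edge l_c = 1.875, r_n = 40.78 kips; interior l_c = 2.625, r_n = 48.94 kips; R_n = 40.78 + 4·48.94 = 236.5 kips → 118 kips.
Block shear: A_gv = 5.625, A_nv = 3.779, A_nt = 0.3418 in²; R_n = min(0.6F_uA_nv, 0.6F_yA_gv) + U_bs·F_u·A_nt = 141.3 kips → 70.7 kips.
Block shear governs: 70.7 kips.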